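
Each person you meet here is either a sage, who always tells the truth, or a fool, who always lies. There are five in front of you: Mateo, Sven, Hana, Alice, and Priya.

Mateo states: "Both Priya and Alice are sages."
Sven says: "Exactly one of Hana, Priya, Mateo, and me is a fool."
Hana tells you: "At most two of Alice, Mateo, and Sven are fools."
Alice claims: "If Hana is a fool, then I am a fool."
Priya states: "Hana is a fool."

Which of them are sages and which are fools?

Consider Mateo. Suppose Mateo is a sage.
Then no assignment of the remaining roles makes every statement match its speaker's type — contradiction.
So Mateo is a fool.
Consider Sven. Suppose Sven is a sage.
Then no assignment of the remaining roles makes every statement match its speaker's type — contradiction.
So Sven is a fool.
Consider Hana. Suppose Hana is a fool.
Then whichever role Alice has, Alice's statement has the wrong truth value — contradiction.
So Hana is a sage.
With that fixed, Alice's statement is true, so Alice is a sage.
With that fixed, Priya's statement is false, so Priya is a fool.

Mateo: fool, Sven: fool, Hana: sage, Alice: sage, Priya: fool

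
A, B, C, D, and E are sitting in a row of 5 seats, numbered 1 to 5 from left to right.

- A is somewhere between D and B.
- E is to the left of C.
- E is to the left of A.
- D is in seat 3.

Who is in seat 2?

With clues 1–3, A is ruled out for seat 2.
With clues 1–4, B, D, and E are ruled out for seat 2.
So seat 2 is C.

C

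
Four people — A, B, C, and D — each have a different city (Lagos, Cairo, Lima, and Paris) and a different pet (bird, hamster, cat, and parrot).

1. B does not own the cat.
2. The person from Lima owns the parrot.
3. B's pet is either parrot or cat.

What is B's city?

Lima

With clues 1–3, Cairo, Lagos, and Paris are impossible for B's city.
That leaves Lima.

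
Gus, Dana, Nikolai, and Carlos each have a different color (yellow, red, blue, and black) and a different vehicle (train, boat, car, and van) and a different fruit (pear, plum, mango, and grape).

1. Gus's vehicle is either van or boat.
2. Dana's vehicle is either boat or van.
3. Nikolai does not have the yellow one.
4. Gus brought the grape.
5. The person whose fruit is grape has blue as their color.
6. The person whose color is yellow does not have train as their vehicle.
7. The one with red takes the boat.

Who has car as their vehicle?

Carlos

Clue 1 rules out Gus for the one with vehicle car.
With clues 1–2, Dana is impossible for the one with vehicle car.
With clues 1–7, Nikolai is impossible for the one with vehicle car.
That leaves Carlos.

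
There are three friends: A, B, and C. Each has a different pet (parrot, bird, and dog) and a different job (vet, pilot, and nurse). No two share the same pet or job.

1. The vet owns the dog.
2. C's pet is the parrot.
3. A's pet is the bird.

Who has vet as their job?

With clues 1–2, C is impossible for the one with job vet.
With clues 1–3, A is impossible for the one with job vet.
That leaves B.

B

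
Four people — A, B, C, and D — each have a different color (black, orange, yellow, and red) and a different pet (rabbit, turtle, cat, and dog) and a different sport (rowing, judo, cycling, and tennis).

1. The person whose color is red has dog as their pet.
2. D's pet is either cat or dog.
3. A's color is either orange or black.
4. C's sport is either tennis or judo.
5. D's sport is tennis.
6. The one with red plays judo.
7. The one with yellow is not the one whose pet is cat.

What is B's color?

yellow

With clues 1–6, red is impossible for B's color.
With clues 1–7, black and orange are impossible for B's color.
That leaves yellow.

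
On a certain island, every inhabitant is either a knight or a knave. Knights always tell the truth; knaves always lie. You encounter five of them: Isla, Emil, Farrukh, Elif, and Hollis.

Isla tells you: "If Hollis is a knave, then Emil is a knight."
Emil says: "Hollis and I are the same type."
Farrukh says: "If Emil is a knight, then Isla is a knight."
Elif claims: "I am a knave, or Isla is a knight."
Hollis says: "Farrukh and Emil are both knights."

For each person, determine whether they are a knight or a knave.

Isla: knight, Emil: knight, Farrukh: knight, Elif: knight, Hollis: knight

Consider Isla. Suppose Isla is a knave.
Then whichever role Elif has, Elif's statement has the wrong truth value — contradiction.
So Isla is a knight.
With that fixed, Farrukh's statement is true, so Farrukh is a knight.
With that fixed, Elif's statement is true, so Elif is a knight.
Consider Emil. Suppose Emil is a knave.
Then no assignment of the remaining roles makes every statement match its speaker's type — contradiction.
So Emil is a knight.
With that fixed, Hollis's statement is true, so Hollis is a knight.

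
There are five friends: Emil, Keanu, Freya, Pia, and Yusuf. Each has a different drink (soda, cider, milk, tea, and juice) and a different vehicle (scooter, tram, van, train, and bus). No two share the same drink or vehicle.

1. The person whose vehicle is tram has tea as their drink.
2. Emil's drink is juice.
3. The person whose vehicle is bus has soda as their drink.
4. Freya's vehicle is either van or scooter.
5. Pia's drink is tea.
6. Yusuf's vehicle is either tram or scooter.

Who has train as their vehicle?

Emil

With clues 1–4, Freya is impossible for the one with vehicle train.
With clues 1–5, Pia is impossible for the one with vehicle train.
With clues 1–6, Keanu and Yusuf are impossible for the one with vehicle train.
That leaves Emil.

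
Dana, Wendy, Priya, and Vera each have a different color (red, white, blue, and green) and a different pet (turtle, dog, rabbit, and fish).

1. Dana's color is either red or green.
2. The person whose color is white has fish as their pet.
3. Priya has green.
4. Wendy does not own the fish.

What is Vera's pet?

fish

With clues 1–4, dog, rabbit, and turtle are impossible for Vera's pet.
That leaves fish.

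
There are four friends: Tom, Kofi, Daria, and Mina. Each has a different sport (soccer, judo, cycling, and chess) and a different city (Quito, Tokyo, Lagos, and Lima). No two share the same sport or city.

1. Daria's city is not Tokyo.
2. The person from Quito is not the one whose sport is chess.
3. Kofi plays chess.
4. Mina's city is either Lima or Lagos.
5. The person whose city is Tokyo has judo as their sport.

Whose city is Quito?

Daria

With clues 1–3, Kofi is impossible for the one with city Quito.
With clues 1–4, Mina is impossible for the one with city Quito.
With clues 1–5, Tom is impossible for the one with city Quito.
That leaves Daria.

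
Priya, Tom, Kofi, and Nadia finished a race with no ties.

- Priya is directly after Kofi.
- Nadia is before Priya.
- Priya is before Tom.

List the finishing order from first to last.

Nadia, Kofi, Priya, Tom

From clue 1: Priya is in {2,3,4}.
From clues 1–2: Priya is in {3,4}.
From clues 1–3: Nadia → place 1, Kofi → place 2, Priya → place 3, Tom → place 4.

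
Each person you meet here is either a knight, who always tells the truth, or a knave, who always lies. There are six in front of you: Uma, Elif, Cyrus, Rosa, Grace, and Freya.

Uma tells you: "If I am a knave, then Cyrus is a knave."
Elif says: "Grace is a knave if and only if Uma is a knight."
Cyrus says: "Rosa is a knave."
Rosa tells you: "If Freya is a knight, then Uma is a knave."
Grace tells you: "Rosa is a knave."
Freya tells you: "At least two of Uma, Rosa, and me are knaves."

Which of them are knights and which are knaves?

Consider Uma. Suppose Uma is a knave.
Then no assignment of the remaining roles makes every statement match its speaker's type — contradiction.
So Uma is a knight.
Consider Elif. Suppose Elif is a knave.
Then no assignment of the remaining roles makes every statement match its speaker's type — contradiction.
So Elif is a knight.
Consider Cyrus. Suppose Cyrus is a knight.
Then no assignment of the remaining roles makes every statement match its speaker's type — contradiction.
So Cyrus is a knave.
Consider Rosa. Suppose Rosa is a knave.
Then Cyrus's statement comes out true, contradicting Cyrus being a knave.
So Rosa is a knight.
With that fixed, Grace's statement is false, so Grace is a knave.
With that fixed, Freya's statement is false, so Freya is a knave.

Uma: knight, Elif: knight, Cyrus: knave, Rosa: knight, Grace: knave, Freya: knave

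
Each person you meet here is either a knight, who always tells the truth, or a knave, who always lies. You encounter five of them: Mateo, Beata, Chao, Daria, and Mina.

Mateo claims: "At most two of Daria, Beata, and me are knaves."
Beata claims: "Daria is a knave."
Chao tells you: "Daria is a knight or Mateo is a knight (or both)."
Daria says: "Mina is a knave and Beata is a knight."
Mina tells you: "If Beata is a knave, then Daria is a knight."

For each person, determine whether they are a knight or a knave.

Consider Mateo. Suppose Mateo is a knave.
Then no assignment of the remaining roles makes every statement match its speaker's type — contradiction.
So Mateo is a knight.
With that fixed, Chao's statement is true, so Chao is a knight.
Consider Beata. Suppose Beata is a knave.
Then no assignment of the remaining roles makes every statement match its speaker's type — contradiction.
So Beata is a knight.
With that fixed, Mina's statement is true, so Mina is a knight.
With that fixed, Daria's statement is false, so Daria is a knave.

Mateo: knight, Beata: knight, Chao: knight, Daria: knave, Mina: knight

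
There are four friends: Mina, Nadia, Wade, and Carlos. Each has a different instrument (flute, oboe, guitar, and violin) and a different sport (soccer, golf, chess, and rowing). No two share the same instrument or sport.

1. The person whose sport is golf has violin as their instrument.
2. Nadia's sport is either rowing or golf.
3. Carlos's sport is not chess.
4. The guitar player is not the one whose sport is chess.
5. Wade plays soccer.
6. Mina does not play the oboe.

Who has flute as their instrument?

With clues 1–6, Carlos, Nadia, and Wade are impossible for the one with instrument flute.
That leaves Mina.

Mina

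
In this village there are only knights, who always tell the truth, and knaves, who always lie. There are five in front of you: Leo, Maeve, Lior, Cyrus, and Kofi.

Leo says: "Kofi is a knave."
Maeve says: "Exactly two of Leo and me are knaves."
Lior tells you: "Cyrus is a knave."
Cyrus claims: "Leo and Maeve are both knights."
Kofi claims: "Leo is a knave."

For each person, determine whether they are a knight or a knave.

Consider Leo. Suppose Leo is a knave.
Then whichever role Maeve has, Maeve's statement has the wrong truth value — contradiction.
So Leo is a knight.
With that fixed, Maeve's statement is false, so Maeve is a knave.
With that fixed, Cyrus's statement is false, so Cyrus is a knave.
With that fixed, Kofi's statement is false, so Kofi is a knave.
With that fixed, Lior's statement is true, so Lior is a knight.

Leo: knight, Maeve: knave, Lior: knight, Cyrus: knave, Kofi: knave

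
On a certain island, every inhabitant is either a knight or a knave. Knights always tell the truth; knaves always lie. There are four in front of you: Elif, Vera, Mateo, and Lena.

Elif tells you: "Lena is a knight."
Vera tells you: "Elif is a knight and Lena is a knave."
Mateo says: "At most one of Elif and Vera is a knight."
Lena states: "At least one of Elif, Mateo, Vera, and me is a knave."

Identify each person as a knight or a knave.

Consider Elif. Suppose Elif is a knave.
Then no assignment of the remaining roles makes every statement match its speaker's type — contradiction.
So Elif is a knight.
Consider Vera. Suppose Vera is a knight.
Then no assignment of the remaining roles makes every statement match its speaker's type — contradiction.
So Vera is a knave.
With that fixed, Mateo's statement is true, so Mateo is a knight.
With that fixed, Lena's statement is true, so Lena is a knight.

Elif: knight, Vera: knave, Mateo: knight, Lena: knight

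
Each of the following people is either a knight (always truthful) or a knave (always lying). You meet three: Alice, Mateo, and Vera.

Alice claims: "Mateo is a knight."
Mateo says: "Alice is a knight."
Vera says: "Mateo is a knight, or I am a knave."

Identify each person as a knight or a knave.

Alice: knight, Mateo: knight, Vera: knight

Consider Alice. Suppose Alice is a knave.
Then no assignment of the remaining roles makes every statement match its speaker's type — contradiction.
So Alice is a knight.
With that fixed, Mateo's statement is true, so Mateo is a knight.
With that fixed, Vera's statement is true, so Vera is a knight.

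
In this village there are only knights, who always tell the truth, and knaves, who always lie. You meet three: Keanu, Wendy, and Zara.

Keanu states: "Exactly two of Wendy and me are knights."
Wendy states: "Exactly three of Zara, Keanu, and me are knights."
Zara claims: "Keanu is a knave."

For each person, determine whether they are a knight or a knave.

Keanu: knave, Wendy: knave, Zara: knight

Consider Keanu. Suppose Keanu is a knight.
Then no assignment of the remaining roles makes every statement match its speaker's type — contradiction.
So Keanu is a knave.
With that fixed, Wendy's statement is false, so Wendy is a knave.
With that fixed, Zara's statement is true, so Zara is a knight.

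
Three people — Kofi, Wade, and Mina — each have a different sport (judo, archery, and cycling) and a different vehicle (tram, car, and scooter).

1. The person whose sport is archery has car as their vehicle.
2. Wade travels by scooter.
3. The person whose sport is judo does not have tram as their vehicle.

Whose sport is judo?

With clues 1–3, Kofi and Mina are impossible for the one with sport judo.
That leaves Wade.

Wade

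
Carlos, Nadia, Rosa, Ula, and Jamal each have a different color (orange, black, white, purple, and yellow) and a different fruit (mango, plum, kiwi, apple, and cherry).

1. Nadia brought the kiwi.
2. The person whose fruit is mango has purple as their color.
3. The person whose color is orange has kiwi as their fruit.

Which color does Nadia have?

orange

With clues 1–2, purple is impossible for Nadia's color.
With clues 1–3, black, white, and yellow are impossible for Nadia's color.
That leaves orange.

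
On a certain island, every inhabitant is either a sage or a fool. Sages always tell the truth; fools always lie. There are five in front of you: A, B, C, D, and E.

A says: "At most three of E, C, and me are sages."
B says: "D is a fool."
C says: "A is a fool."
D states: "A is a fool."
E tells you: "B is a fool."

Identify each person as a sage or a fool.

Regardless of anyone's role, A's statement is true, so A is a sage.
With that fixed, C's statement is false, so C is a fool.
With that fixed, D's statement is false, so D is a fool.
With that fixed, B's statement is true, so B is a sage.
With that fixed, E's statement is false, so E is a fool.

A: sage, B: sage, C: fool, D: fool, E: fool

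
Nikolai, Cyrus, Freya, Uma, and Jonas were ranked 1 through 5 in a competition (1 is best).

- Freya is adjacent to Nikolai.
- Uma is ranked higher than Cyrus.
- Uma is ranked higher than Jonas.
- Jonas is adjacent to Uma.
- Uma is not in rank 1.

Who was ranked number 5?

With clues 1–2, Uma is ruled out for rank 5.
With clues 1–4, Jonas is ruled out for rank 5.
With clues 1–5, Freya and Nikolai are ruled out for rank 5.
So rank 5 is Cyrus.

Cyrus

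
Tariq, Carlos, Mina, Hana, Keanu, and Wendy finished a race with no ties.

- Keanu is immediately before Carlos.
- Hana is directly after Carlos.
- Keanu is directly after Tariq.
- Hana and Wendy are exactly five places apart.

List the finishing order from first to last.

From clue 1: Carlos is in {2,3,4,5,6}.
From clues 1–2: Carlos is in {2,3,4,5}.
From clues 1–3: Tariq is in {1,2,3}.
From clues 1–4: Wendy → place 1, Mina → place 2, Tariq → place 3, Keanu → place 4, Carlos → place 5, Hana → place 6.

Wendy, Mina, Tariq, Keanu, Carlos, Hana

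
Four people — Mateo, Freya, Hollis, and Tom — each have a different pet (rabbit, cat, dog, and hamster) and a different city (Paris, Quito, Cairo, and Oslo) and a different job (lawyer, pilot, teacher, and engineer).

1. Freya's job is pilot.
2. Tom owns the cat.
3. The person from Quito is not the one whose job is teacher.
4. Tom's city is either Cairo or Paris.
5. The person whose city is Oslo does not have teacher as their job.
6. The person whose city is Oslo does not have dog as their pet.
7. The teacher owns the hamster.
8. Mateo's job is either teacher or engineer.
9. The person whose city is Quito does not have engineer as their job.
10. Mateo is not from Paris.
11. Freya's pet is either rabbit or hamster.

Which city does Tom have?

Paris

With clues 1–4, Oslo and Quito are impossible for Tom's city.
With clues 1–11, Cairo is impossible for Tom's city.
That leaves Paris.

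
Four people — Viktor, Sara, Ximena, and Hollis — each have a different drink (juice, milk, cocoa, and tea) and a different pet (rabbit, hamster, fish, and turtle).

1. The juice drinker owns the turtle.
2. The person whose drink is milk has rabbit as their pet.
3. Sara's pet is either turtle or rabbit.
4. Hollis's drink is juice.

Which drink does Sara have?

With clues 1–3, cocoa and tea are impossible for Sara's drink.
With clues 1–4, juice is impossible for Sara's drink.
That leaves milk.

milk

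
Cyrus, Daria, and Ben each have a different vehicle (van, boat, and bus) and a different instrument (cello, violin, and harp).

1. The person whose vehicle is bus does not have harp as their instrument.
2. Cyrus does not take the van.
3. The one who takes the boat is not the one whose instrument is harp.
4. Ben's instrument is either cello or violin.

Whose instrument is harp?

Daria

With clues 1–3, Cyrus is impossible for the one with instrument harp.
With clues 1–4, Ben is impossible for the one with instrument harp.
That leaves Daria.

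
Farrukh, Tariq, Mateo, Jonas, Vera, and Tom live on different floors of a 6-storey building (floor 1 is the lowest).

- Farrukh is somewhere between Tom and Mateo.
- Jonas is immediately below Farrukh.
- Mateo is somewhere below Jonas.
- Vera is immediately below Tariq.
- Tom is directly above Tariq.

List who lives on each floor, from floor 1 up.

From clue 1: Farrukh is in {2,3,4,5}.
From clues 1–2: Farrukh is in {3,4,5}.
From clues 1–4: Farrukh is in {3,5}.
From clues 1–5: Mateo → floor 1, Jonas → floor 2, Farrukh → floor 3, Vera → floor 4, Tariq → floor 5, Tom → floor 6.

Mateo, Jonas, Farrukh, Vera, Tariq, Tom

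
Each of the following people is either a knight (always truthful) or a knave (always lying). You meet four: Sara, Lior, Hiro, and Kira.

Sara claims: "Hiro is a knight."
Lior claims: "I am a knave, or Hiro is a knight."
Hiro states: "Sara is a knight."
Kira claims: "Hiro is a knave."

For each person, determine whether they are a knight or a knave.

Sara: knight, Lior: knight, Hiro: knight, Kira: knave

Consider Sara. Suppose Sara is a knave.
Then no assignment of the remaining roles makes every statement match its speaker's type — contradiction.
So Sara is a knight.
With that fixed, Hiro's statement is true, so Hiro is a knight.
With that fixed, Kira's statement is false, so Kira is a knave.
With that fixed, Lior's statement is true, so Lior is a knight.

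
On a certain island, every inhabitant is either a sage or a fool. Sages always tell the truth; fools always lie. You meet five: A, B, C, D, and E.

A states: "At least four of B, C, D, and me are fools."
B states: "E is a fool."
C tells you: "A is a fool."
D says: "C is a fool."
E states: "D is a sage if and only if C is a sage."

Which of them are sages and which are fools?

Consider A. Suppose A is a sage.
Then A's own statement would have to be true, but it can't be — contradiction.
So A is a fool.
With that fixed, C's statement is true, so C is a sage.
With that fixed, D's statement is false, so D is a fool.
With that fixed, E's statement is false, so E is a fool.
With that fixed, B's statement is true, so B is a sage.

A: fool, B: sage, C: sage, D: fool, E: fool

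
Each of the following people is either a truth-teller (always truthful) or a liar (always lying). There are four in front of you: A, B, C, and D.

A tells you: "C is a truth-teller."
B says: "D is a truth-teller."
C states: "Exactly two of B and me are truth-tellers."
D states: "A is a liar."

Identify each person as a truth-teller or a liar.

Consider A. Suppose A is a truth-teller.
Then no assignment of the remaining roles makes every statement match its speaker's type — contradiction.
So A is a liar.
With that fixed, D's statement is true, so D is a truth-teller.
With that fixed, B's statement is true, so B is a truth-teller.
Consider C. Suppose C is a truth-teller.
Then A's statement comes out true, contradicting A being a liar.
So C is a liar.

A: liar, B: truth-teller, C: liar, D: truth-teller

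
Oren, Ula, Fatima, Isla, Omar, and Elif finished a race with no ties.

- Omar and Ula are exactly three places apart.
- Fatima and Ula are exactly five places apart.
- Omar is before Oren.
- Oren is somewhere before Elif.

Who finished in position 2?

With clues 1–2, Fatima, Omar, and Ula are ruled out for place 2.
With clues 1–3, Oren is ruled out for place 2.
With clues 1–4, Elif is ruled out for place 2.
So place 2 is Isla.

Isla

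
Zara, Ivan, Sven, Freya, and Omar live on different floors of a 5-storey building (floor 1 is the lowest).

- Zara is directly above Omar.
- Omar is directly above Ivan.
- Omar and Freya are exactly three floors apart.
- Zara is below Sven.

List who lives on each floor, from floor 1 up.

Ivan, Omar, Zara, Sven, Freya

From clue 1: Zara is in {2,3,4,5}.
From clues 1–2: Zara is in {3,4,5}.
From clues 1–3: Zara is in {3,5}.
From clues 1–4: Ivan → floor 1, Omar → floor 2, Zara → floor 3, Sven → floor 4, Freya → floor 5.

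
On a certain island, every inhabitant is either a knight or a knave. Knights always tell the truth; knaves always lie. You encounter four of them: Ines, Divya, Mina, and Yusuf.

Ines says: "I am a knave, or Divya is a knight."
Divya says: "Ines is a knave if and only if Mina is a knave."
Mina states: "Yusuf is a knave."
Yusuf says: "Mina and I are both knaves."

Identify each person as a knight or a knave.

Ines: knight, Divya: knight, Mina: knight, Yusuf: knave

Consider Ines. Suppose Ines is a knave.
Then Ines's own statement would have to be false, but it can't be — contradiction.
So Ines is a knight.
Consider Divya. Suppose Divya is a knave.
Then Ines's statement comes out false, contradicting Ines being a knight.
So Divya is a knight.
Consider Mina. Suppose Mina is a knave.
Then Divya's statement comes out false, contradicting Divya being a knight.
So Mina is a knight.
With that fixed, Yusuf's statement is false, so Yusuf is a knave.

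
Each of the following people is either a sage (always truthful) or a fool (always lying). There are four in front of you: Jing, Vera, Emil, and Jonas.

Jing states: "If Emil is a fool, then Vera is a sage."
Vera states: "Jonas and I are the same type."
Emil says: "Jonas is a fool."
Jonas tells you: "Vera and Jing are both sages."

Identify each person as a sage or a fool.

Jing: sage, Vera: sage, Emil: fool, Jonas: sage

Consider Jing. Suppose Jing is a fool.
Then no assignment of the remaining roles makes every statement match its speaker's type — contradiction.
So Jing is a sage.
Consider Vera. Suppose Vera is a fool.
Then no assignment of the remaining roles makes every statement match its speaker's type — contradiction.
So Vera is a sage.
With that fixed, Jonas's statement is true, so Jonas is a sage.
With that fixed, Emil's statement is false, so Emil is a fool.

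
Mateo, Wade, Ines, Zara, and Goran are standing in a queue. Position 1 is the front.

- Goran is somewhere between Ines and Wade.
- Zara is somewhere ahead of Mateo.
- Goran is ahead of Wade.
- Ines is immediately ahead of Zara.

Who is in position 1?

Ines

With clue 1, Goran is ruled out for position 1.
With clues 1–2, Mateo is ruled out for position 1.
With clues 1–3, Wade is ruled out for position 1.
With clues 1–4, Zara is ruled out for position 1.
So position 1 is Ines.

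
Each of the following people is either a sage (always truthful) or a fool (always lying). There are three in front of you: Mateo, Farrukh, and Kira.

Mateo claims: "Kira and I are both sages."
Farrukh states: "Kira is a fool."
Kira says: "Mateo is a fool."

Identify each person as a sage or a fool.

Mateo: fool, Farrukh: fool, Kira: sage

Consider Mateo. Suppose Mateo is a sage.
Then no assignment of the remaining roles makes every statement match its speaker's type — contradiction.
So Mateo is a fool.
With that fixed, Kira's statement is true, so Kira is a sage.
With that fixed, Farrukh's statement is false, so Farrukh is a fool.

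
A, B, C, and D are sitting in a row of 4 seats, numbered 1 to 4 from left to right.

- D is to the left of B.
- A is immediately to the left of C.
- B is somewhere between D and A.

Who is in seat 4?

C

With clue 1, D is ruled out for seat 4.
With clues 1–2, A is ruled out for seat 4.
With clues 1–3, B is ruled out for seat 4.
So seat 4 is C.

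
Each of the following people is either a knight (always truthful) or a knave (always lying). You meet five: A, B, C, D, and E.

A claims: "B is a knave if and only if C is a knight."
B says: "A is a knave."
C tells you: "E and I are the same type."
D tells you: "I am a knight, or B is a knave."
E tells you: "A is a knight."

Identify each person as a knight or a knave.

Consider A. Suppose A is a knave.
Then no assignment of the remaining roles makes every statement match its speaker's type — contradiction.
So A is a knight.
With that fixed, B's statement is false, so B is a knave.
With that fixed, D's statement is true, so D is a knight.
With that fixed, E's statement is true, so E is a knight.
Consider C. Suppose C is a knave.
Then A's statement comes out false, contradicting A being a knight.
So C is a knight.

A: knight, B: knave, C: knight, D: knight, E: knight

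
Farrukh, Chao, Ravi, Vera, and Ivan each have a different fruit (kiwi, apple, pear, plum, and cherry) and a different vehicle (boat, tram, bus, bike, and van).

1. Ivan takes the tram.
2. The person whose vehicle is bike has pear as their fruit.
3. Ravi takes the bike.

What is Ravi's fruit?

pear

With clues 1–3, apple, cherry, kiwi, and plum are impossible for Ravi's fruit.
That leaves pear.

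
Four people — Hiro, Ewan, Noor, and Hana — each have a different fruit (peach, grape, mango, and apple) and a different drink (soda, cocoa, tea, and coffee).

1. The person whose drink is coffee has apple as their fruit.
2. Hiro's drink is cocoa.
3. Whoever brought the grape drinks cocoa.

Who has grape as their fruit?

With clues 1–3, Ewan, Hana, and Noor are impossible for the one with fruit grape.
That leaves Hiro.

Hiro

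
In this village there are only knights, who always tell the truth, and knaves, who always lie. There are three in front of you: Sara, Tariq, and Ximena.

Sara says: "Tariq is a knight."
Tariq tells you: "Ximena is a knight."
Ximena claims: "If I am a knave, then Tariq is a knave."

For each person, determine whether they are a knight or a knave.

Sara: knight, Tariq: knight, Ximena: knight

Consider Sara. Suppose Sara is a knave.
Then no assignment of the remaining roles makes every statement match its speaker's type — contradiction.
So Sara is a knight.
Consider Tariq. Suppose Tariq is a knave.
Then Sara's statement comes out false, contradicting Sara being a knight.
So Tariq is a knight.
Consider Ximena. Suppose Ximena is a knave.
Then Tariq's statement comes out false, contradicting Tariq being a knight.
So Ximena is a knight.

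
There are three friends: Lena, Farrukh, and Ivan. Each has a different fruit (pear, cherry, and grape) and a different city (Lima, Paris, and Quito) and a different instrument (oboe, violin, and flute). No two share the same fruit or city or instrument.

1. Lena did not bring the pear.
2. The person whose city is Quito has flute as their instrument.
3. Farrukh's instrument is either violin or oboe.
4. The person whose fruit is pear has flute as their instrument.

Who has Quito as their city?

With clues 1–3, Farrukh is impossible for the one with city Quito.
With clues 1–4, Lena is impossible for the one with city Quito.
That leaves Ivan.

Ivan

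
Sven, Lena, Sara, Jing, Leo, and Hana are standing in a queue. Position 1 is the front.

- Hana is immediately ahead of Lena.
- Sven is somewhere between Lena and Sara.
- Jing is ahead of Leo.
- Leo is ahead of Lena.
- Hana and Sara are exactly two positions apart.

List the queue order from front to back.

Jing, Leo, Sara, Sven, Hana, Lena

From clue 1: Lena is in {2,3,4,5,6}.
From clues 1–2: Sven is in {2,3,4,5}.
From clues 1–4: Lena is in {4,6}.
From clues 1–5: Jing → position 1, Leo → position 2, Sara → position 3, Sven → position 4, Hana → position 5, Lena → position 6.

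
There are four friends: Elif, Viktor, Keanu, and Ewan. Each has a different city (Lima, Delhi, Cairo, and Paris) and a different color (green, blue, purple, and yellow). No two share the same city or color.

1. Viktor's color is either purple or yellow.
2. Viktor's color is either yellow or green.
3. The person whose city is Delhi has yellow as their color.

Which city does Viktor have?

With clues 1–3, Cairo, Lima, and Paris are impossible for Viktor's city.
That leaves Delhi.

Delhi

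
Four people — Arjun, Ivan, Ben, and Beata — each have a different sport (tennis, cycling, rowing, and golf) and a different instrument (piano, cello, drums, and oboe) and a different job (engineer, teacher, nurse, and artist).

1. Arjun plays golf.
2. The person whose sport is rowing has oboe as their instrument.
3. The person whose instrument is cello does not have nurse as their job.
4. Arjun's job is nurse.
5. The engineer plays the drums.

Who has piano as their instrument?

Arjun

With clues 1–5, Beata, Ben, and Ivan are impossible for the one with instrument piano.
That leaves Arjun.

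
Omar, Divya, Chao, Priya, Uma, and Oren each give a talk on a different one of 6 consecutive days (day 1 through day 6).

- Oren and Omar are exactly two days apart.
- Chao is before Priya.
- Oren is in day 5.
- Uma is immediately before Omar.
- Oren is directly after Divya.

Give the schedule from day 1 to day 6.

From clues 1–2: Chao is in {1,2,3,4,5}.
From clues 1–3: Omar → day 3, Oren → day 5.
From clues 1–4: Uma → day 2.
From clues 1–5: Chao → day 1, Divya → day 4, Priya → day 6.

Chao, Uma, Omar, Divya, Oren, Priya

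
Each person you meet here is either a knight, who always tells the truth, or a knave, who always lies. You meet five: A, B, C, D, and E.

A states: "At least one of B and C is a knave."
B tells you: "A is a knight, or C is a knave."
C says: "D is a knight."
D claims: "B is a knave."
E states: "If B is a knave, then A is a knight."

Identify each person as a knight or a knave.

A: knight, B: knight, C: knave, D: knave, E: knight

Consider A. Suppose A is a knave.
Then no assignment of the remaining roles makes every statement match its speaker's type — contradiction.
So A is a knight.
With that fixed, B's statement is true, so B is a knight.
With that fixed, D's statement is false, so D is a knave.
With that fixed, E's statement is true, so E is a knight.
With that fixed, C's statement is false, so C is a knave.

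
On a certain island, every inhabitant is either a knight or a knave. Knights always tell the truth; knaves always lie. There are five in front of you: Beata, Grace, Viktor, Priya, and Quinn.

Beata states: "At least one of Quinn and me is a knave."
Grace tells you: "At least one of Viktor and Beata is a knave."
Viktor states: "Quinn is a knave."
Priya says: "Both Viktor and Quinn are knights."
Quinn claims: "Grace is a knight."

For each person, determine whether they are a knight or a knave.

Beata: knight, Grace: knave, Viktor: knight, Priya: knave, Quinn: knave

Consider Beata. Suppose Beata is a knave.
Then Beata's own statement would have to be false, but it can't be — contradiction.
So Beata is a knight.
Consider Grace. Suppose Grace is a knight.
Then no assignment of the remaining roles makes every statement match its speaker's type — contradiction.
So Grace is a knave.
With that fixed, Quinn's statement is false, so Quinn is a knave.
With that fixed, Viktor's statement is true, so Viktor is a knight.
With that fixed, Priya's statement is false, so Priya is a knave.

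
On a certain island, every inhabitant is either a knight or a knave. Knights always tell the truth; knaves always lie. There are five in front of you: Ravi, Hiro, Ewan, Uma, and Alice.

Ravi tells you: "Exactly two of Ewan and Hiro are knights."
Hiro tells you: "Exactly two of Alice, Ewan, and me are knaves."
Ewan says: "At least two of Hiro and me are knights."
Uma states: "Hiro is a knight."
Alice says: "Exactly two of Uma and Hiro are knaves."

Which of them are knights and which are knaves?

Ravi: knave, Hiro: knight, Ewan: knave, Uma: knight, Alice: knave

Consider Ravi. Suppose Ravi is a knight.
Then no assignment of the remaining roles makes every statement match its speaker's type — contradiction.
So Ravi is a knave.
Consider Hiro. Suppose Hiro is a knave.
Then no assignment of the remaining roles makes every statement match its speaker's type — contradiction.
So Hiro is a knight.
With that fixed, Uma's statement is true, so Uma is a knight.
With that fixed, Alice's statement is false, so Alice is a knave.
Consider Ewan. Suppose Ewan is a knight.
Then Ravi's statement comes out true, contradicting Ravi being a knave.
So Ewan is a knave.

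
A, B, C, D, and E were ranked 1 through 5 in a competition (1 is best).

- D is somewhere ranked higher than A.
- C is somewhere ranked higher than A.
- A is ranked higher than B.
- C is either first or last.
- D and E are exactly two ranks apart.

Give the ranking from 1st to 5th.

C, D, A, E, B

From clue 1: A is in {2,3,4,5}.
From clues 1–2: A is in {3,4,5}.
From clues 1–3: A is in {3,4}.
From clues 1–4: C → rank 1.
From clues 1–5: D → rank 2, A → rank 3, E → rank 4, B → rank 5.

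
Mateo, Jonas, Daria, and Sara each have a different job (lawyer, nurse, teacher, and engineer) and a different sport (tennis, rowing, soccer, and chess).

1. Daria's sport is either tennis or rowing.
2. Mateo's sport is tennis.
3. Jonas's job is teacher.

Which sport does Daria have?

rowing

Clue 1 rules out chess and soccer for Daria's sport.
With clues 1–2, tennis is impossible for Daria's sport.
That leaves rowing.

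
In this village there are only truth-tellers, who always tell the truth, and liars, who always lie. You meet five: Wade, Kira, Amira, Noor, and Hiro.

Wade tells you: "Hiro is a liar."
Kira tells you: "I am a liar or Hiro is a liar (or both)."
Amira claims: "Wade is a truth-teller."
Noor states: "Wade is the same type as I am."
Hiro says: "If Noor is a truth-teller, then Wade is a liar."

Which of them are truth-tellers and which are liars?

Wade: truth-teller, Kira: truth-teller, Amira: truth-teller, Noor: truth-teller, Hiro: liar

Consider Wade. Suppose Wade is a liar.
Then whichever role Noor has, Noor's statement has the wrong truth value — contradiction.
So Wade is a truth-teller.
With that fixed, Amira's statement is true, so Amira is a truth-teller.
Consider Kira. Suppose Kira is a liar.
Then Kira's own statement would have to be false, but it can't be — contradiction.
So Kira is a truth-teller.
Consider Noor. Suppose Noor is a liar.
Then no assignment of the remaining roles makes every statement match its speaker's type — contradiction.
So Noor is a truth-teller.
With that fixed, Hiro's statement is false, so Hiro is a liar.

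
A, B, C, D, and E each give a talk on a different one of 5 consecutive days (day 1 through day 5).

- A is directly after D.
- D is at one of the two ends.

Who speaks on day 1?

D

With clue 1, A is ruled out for day 1.
With clues 1–2, B, C, and E are ruled out for day 1.
So day 1 is D.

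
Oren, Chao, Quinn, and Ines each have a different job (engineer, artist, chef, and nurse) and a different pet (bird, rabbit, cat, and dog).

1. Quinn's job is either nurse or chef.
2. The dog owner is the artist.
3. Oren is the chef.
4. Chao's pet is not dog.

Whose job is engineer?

Clue 1 rules out Quinn for the one with job engineer.
With clues 1–3, Oren is impossible for the one with job engineer.
With clues 1–4, Ines is impossible for the one with job engineer.
That leaves Chao.

Chao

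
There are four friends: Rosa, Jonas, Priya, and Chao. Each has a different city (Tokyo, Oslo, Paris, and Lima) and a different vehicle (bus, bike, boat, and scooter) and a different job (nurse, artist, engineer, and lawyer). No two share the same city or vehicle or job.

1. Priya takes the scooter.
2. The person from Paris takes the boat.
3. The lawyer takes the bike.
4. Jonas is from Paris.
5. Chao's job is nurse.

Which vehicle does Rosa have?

Clue 1 rules out scooter for Rosa's vehicle.
With clues 1–4, boat is impossible for Rosa's vehicle.
With clues 1–5, bus is impossible for Rosa's vehicle.
That leaves bike.

bike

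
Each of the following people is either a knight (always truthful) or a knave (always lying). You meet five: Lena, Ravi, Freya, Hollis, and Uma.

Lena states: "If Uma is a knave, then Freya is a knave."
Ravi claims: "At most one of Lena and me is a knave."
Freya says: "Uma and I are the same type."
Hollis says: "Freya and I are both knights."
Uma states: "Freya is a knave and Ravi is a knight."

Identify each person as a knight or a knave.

Consider Lena. Suppose Lena is a knave.
Then no assignment of the remaining roles makes every statement match its speaker's type — contradiction.
So Lena is a knight.
With that fixed, Ravi's statement is true, so Ravi is a knight.
Consider Freya. Suppose Freya is a knight.
Then no assignment of the remaining roles makes every statement match its speaker's type — contradiction.
So Freya is a knave.
With that fixed, Hollis's statement is false, so Hollis is a knave.
With that fixed, Uma's statement is true, so Uma is a knight.

Lena: knight, Ravi: knight, Freya: knave, Hollis: knave, Uma: knight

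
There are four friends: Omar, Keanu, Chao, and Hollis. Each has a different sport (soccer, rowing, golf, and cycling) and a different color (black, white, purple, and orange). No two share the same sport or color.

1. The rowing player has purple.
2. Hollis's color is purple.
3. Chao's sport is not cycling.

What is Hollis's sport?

With clues 1–2, cycling, golf, and soccer are impossible for Hollis's sport.
That leaves rowing.

rowing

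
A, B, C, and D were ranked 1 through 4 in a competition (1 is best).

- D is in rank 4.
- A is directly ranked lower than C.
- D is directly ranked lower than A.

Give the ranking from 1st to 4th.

From clue 1: D → rank 4.
From clues 1–2: A is in {2,3}.
From clues 1–3: B → rank 1, C → rank 2, A → rank 3.

B, C, A, D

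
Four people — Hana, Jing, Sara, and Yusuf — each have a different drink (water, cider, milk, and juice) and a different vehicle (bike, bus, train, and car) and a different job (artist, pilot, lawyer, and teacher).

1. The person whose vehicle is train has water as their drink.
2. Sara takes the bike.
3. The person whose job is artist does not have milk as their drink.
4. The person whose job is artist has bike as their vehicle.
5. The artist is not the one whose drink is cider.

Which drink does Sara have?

juice

With clues 1–2, water is impossible for Sara's drink.
With clues 1–4, milk is impossible for Sara's drink.
With clues 1–5, cider is impossible for Sara's drink.
That leaves juice.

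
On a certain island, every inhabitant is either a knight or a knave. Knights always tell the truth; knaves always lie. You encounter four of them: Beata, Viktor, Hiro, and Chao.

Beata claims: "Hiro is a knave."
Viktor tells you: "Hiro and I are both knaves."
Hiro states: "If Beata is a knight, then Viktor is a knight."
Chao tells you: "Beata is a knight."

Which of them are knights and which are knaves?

Beata: knave, Viktor: knave, Hiro: knight, Chao: knave

Consider Beata. Suppose Beata is a knight.
Then no assignment of the remaining roles makes every statement match its speaker's type — contradiction.
So Beata is a knave.
With that fixed, Hiro's statement is true, so Hiro is a knight.
With that fixed, Chao's statement is false, so Chao is a knave.
With that fixed, Viktor's statement is false, so Viktor is a knave.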